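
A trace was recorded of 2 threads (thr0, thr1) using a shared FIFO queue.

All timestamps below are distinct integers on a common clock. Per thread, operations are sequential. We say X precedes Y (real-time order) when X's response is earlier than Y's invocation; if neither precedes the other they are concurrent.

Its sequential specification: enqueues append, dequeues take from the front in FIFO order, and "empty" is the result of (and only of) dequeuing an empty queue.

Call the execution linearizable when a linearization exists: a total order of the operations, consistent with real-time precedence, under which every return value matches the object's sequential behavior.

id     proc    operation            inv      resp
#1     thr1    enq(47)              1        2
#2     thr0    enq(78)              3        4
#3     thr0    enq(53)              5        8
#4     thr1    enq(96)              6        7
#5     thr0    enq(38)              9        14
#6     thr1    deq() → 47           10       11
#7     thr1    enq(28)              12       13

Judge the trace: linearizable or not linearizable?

linearizable

a witness: #1, #2, #3, #4, #5, #6, #7
step 1: #1 enq(47) — queue <47>
step 2: #2 enq(78) — queue <47,78>
step 3: #3 enq(53) — queue <47,78,53>
step 4: #4 enq(96) — queue <47,78,53,96>
step 5: #5 enq(38) — queue <47,78,53,96,38>
step 6: #6 deq() → 47 — queue <78,53,96,38>
step 7: #7 enq(28) — queue <78,53,96,38,28>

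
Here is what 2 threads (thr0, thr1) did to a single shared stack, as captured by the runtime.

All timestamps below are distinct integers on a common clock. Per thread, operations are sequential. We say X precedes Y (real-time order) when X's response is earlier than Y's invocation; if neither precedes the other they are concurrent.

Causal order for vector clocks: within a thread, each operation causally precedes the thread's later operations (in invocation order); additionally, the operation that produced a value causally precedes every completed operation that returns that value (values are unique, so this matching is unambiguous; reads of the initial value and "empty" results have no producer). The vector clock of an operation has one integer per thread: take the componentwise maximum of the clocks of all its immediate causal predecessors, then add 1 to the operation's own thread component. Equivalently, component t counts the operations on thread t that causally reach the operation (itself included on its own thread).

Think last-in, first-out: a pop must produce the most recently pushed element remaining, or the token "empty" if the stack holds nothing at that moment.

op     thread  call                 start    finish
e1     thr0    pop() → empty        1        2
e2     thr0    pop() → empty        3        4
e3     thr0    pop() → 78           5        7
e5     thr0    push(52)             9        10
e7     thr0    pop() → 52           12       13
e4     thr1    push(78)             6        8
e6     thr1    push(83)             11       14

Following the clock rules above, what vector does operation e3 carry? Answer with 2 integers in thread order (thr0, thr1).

root op e4, invoked 6: fresh clock plus thr1's own tick → (0, 1)
root op e1, invoked 1: fresh clock plus thr0's own tick → (1, 0)
VC(e6, invoked at 11): max of VC(e4)=(0, 1), then +1 on thread thr1 → (0, 2)
VC(e2, invoked at 3): max of VC(e1)=(1, 0), then +1 on thread thr0 → (2, 0)
VC(e3, invoked at 5): max of VC(e2)=(2, 0), VC(e4)=(0, 1), then +1 on thread thr0 → (3, 1)
VC(e5, invoked at 9): max of VC(e3)=(3, 1), then +1 on thread thr0 → (4, 1)
VC(e7, invoked at 12): max of VC(e5)=(4, 1), then +1 on thread thr0 → (5, 1)
target: VC(e3) = (3, 1)

(3, 1)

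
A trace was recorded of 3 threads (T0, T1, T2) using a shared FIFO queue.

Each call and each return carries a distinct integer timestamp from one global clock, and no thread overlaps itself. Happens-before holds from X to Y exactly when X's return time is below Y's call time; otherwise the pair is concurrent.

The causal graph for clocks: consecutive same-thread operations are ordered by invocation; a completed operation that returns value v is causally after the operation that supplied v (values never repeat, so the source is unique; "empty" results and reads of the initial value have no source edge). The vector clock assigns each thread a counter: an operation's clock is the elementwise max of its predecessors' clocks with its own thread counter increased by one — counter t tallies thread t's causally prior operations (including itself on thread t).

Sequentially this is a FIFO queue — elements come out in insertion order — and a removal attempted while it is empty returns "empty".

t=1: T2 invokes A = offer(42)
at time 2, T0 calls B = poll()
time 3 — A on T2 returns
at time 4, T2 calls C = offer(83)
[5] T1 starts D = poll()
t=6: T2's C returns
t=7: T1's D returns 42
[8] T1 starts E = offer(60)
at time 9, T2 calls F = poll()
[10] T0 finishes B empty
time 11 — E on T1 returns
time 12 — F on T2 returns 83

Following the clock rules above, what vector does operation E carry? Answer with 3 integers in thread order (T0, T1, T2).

(0, 2, 1)

VC(A, invoked at 1): no causal predecessors; +1 on T2 → (0, 0, 1)
VC(B, invoked at 2): no causal predecessors; +1 on T0 → (1, 0, 0)
VC(C, invoked at 4): max of VC(A)=(0, 0, 1), then +1 on thread T2 → (0, 0, 2)
VC(D, invoked at 5): max of VC(A)=(0, 0, 1), then +1 on thread T1 → (0, 1, 1)
VC(F, invoked at 9): max of VC(C)=(0, 0, 2), then +1 on thread T2 → (0, 0, 3)
VC(E, invoked at 8): max of VC(D)=(0, 1, 1), then +1 on thread T1 → (0, 2, 1)
target: VC(E) = (0, 2, 1)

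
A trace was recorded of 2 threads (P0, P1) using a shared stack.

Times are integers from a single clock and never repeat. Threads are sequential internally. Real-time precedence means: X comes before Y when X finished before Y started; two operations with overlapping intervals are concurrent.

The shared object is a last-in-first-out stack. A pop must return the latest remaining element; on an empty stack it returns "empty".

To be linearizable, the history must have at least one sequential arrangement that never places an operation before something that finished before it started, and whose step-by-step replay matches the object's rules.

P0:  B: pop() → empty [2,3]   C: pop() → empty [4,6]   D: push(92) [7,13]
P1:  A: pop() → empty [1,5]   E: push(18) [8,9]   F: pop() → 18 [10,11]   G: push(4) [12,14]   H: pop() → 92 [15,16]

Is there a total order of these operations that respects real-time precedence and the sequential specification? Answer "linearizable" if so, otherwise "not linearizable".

one valid linearization: A, B, C, E, F, G, D, H
1. A pop() → empty, leaving stack <>
2. B pop() → empty, leaving stack <>
3. C pop() → empty, leaving stack <>
4. E push(18), leaving stack <18>
5. F pop() → 18, leaving stack <>
6. G push(4), leaving stack <4>
7. D push(92), leaving stack <4,92>
8. H pop() → 92, leaving stack <4>

linearizable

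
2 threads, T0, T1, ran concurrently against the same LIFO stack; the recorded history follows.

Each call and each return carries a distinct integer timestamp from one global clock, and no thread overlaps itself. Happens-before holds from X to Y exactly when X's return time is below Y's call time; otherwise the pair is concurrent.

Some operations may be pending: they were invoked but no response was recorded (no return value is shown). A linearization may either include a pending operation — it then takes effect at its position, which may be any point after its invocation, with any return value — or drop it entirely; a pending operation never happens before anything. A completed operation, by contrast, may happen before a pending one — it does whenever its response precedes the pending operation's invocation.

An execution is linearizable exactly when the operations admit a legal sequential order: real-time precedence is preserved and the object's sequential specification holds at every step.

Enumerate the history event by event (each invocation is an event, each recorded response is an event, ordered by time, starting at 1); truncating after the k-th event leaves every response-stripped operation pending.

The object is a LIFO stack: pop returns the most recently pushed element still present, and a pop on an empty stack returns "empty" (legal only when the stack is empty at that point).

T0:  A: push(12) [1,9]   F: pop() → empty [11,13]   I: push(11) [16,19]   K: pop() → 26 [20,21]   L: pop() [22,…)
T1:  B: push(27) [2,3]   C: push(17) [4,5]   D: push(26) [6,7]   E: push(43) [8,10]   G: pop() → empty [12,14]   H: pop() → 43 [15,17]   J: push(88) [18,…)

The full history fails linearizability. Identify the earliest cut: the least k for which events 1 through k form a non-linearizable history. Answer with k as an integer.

13

a valid linearization of events 1..12 exists, for instance A, B, C, D, E:
after step 1 (A push(12)): stack <12>
after step 2 (B push(27)): stack <12,27>
after step 3 (C push(17)): stack <12,27,17>
after step 4 (D push(26)): stack <12,27,17,26>
after step 5 (E push(43)): stack <12,27,17,26,43>
include event 13 — F responding at 13 — and every candidate order breaks
no completion choice of the 1 pending operation (G) rescues it — every subset was tried
e.g. A, B, C, D, E, F (pending dropped): illegal at step 6, since F pop() → empty cannot apply there
e.g. B, A, C, D, E, F (pending dropped): illegal at step 6, since F pop() → empty cannot apply there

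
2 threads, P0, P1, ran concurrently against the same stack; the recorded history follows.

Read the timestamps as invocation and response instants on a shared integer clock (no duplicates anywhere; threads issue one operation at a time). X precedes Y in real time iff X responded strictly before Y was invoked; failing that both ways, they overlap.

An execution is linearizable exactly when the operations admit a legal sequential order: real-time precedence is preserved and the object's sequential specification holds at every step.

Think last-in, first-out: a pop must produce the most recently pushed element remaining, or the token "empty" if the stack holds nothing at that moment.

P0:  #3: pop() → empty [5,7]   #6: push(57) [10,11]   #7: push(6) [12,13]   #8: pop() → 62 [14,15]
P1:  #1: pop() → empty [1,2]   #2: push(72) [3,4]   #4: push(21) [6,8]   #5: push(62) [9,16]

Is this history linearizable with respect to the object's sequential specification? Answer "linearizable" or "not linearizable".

not linearizable

the violation lands at event 7, #3's response at time 7: events 1..6 linearize, events 1..7 do not
exactly one order of the 3 completed ops respects real time; the stack replay fails
include/drop combinations of the 1 pending operation (#4) were all tried; none helps
sample order #1, #2, #3 (pending dropped) stalls at step 3 — #3 pop() → empty has no legal effect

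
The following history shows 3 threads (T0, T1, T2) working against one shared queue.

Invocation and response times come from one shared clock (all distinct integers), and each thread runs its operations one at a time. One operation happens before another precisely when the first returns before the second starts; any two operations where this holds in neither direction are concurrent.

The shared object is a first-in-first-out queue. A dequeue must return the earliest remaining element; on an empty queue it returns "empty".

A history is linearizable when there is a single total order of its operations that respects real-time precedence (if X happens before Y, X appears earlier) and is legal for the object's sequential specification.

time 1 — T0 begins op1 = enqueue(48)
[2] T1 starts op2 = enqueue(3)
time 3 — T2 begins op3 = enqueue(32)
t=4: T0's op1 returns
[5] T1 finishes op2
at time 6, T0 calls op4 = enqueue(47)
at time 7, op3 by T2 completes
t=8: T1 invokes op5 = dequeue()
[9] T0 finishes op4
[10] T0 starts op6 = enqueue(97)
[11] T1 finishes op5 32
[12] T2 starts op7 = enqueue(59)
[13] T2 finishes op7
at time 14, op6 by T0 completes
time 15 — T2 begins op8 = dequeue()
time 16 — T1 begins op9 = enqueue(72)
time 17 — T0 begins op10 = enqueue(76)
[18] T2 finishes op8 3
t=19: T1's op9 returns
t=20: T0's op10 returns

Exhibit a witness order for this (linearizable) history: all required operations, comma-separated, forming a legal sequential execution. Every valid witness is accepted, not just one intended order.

op3, op2, op1, op4, op5, op6, op7, op8, op9, op10

1. op3 enqueue(32), leaving queue <32>
2. op2 enqueue(3), leaving queue <32,3>
3. op1 enqueue(48), leaving queue <32,3,48>
4. op4 enqueue(47), leaving queue <32,3,48,47>
5. op5 dequeue() → 32, leaving queue <3,48,47>
6. op6 enqueue(97), leaving queue <3,48,47,97>
7. op7 enqueue(59), leaving queue <3,48,47,97,59>
8. op8 dequeue() → 3, leaving queue <48,47,97,59>
9. op9 enqueue(72), leaving queue <48,47,97,59,72>
10. op10 enqueue(76), leaving queue <48,47,97,59,72,76>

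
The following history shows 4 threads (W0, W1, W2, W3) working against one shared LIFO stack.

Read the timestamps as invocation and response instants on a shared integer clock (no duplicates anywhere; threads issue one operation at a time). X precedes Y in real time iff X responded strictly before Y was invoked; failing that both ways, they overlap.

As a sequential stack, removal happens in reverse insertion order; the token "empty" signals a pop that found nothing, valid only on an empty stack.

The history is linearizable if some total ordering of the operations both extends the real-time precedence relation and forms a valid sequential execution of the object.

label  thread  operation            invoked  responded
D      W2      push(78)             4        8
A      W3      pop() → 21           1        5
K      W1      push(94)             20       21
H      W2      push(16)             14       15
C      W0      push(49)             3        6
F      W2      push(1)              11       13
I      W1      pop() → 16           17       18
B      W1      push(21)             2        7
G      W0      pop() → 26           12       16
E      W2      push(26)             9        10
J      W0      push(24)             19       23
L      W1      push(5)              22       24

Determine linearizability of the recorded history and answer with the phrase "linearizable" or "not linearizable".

linearizable

one valid linearization: B, A, C, D, E, G, F, H, I, J, K, L
1. B push(21), leaving stack <21>
2. A pop() → 21, leaving stack <>
3. C push(49), leaving stack <49>
4. D push(78), leaving stack <49,78>
5. E push(26), leaving stack <49,78,26>
6. G pop() → 26, leaving stack <49,78>
7. F push(1), leaving stack <49,78,1>
8. H push(16), leaving stack <49,78,1,16>
9. I pop() → 16, leaving stack <49,78,1>
10. J push(24), leaving stack <49,78,1,24>
11. K push(94), leaving stack <49,78,1,24,94>
12. L push(5), leaving stack <49,78,1,24,94,5>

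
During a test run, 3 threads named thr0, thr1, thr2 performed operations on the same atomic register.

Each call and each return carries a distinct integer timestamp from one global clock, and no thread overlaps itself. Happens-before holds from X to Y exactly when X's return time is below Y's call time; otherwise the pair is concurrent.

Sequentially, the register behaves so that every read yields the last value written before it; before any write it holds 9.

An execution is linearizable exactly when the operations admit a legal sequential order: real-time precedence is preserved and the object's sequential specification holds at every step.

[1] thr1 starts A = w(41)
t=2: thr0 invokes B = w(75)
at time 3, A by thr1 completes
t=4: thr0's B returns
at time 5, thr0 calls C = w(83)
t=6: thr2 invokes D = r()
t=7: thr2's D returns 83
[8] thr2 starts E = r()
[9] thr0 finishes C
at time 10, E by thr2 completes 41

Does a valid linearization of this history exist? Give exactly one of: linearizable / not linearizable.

not linearizable

already the first 10 events (up to E's response at time 10) admit no linearization; the first 9 still do
6 orders of the 5 completed atomic register ops respect real time; none is legal
one such order, A, B, C, D, E, breaks at step 5 where E r() → 41 is illegal
one such order, A, B, D, C, E, breaks at step 3 where D r() → 83 is illegal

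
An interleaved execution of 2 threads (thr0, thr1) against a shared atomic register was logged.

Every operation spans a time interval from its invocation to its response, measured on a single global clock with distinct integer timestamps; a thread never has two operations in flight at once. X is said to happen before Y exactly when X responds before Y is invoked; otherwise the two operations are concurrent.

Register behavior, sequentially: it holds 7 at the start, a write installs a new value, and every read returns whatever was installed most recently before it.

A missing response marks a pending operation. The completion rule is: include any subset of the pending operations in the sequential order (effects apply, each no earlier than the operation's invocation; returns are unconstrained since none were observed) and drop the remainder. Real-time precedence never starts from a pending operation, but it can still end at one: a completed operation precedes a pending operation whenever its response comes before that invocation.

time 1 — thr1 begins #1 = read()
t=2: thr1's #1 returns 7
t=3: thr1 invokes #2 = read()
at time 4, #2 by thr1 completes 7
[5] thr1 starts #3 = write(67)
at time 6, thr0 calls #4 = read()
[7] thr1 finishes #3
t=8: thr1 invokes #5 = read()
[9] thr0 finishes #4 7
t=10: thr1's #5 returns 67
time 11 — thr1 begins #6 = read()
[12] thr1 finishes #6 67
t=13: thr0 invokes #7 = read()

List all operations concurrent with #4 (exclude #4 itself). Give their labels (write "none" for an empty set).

#3, #5

#4 spans [6,9]; an op avoiding the whole window 6..9 is ordered, any other is concurrent
#1 [1,2]: before
#2 [3,4]: before
#3 [5,7]: concurrent
#5 [8,10]: concurrent
#6 [11,12]: after
#7 [13,…): after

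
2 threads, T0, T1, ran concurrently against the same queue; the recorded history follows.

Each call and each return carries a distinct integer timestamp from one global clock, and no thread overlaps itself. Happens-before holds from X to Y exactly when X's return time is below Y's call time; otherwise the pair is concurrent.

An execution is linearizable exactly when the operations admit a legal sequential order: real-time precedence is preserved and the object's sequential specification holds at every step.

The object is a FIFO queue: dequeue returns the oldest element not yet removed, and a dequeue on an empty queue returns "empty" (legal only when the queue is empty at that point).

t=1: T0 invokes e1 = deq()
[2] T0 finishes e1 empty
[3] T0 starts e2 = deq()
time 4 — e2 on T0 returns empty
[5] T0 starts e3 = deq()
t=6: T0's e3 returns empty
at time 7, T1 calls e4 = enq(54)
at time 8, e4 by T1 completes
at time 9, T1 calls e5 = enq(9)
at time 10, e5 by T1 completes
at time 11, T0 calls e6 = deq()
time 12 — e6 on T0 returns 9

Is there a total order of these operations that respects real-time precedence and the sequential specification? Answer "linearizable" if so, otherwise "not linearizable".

not linearizable

already the first 12 events (up to e6's response at time 12) admit no linearization; the first 11 still do
exhaustive check: the 6 completed queue ops admit one real-time order; illegal
one such order, e1, e2, e3, e4, e5, e6, breaks at step 6 where e6 deq() → 9 is illegal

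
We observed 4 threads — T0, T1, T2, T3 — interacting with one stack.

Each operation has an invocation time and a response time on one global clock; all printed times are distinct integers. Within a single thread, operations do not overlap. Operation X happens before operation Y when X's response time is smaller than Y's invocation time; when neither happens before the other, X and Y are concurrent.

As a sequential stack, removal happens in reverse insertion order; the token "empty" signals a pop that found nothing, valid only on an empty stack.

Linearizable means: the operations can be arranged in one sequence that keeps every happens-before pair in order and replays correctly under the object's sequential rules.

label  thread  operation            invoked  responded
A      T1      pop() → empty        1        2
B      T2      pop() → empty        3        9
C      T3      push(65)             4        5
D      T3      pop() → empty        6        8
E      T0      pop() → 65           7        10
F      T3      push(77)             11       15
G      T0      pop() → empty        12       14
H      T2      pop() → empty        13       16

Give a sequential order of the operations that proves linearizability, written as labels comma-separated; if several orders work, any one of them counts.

step 1: A pop() → empty — stack <>
step 2: B pop() → empty — stack <>
step 3: C push(65) — stack <65>
step 4: E pop() → 65 — stack <>
step 5: D pop() → empty — stack <>
step 6: G pop() → empty — stack <>
step 7: H pop() → empty — stack <>
step 8: F push(77) — stack <77>

A, B, C, E, D, G, H, F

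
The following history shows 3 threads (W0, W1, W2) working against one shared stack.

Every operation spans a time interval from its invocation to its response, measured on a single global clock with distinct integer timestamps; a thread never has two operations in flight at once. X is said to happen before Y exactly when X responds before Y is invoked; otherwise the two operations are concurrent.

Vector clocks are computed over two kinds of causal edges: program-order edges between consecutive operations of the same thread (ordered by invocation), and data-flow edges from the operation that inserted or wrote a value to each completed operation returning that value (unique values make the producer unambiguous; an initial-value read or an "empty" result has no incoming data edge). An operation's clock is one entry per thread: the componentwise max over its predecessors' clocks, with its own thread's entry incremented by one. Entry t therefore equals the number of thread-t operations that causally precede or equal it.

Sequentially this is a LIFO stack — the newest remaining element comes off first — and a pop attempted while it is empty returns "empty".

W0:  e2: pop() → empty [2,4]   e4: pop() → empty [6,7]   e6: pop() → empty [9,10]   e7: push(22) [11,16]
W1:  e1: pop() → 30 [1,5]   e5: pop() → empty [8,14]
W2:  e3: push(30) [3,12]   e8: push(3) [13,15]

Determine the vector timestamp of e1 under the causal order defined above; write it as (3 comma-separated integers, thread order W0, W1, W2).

(0, 1, 1)

VC(e3, invoked at 3): no causal predecessors; +1 on W2 → (0, 0, 1)
VC(e2, invoked at 2): no causal predecessors; +1 on W0 → (1, 0, 0)
merge at e8 (invoked 13): VC(e3)=(0, 0, 1), own-thread bump on W2 → (0, 0, 2)
merge at e1 (invoked 1): VC(e3)=(0, 0, 1), own-thread bump on W1 → (0, 1, 1)
merge at e4 (invoked 6): VC(e2)=(1, 0, 0), own-thread bump on W0 → (2, 0, 0)
merge at e5 (invoked 8): VC(e1)=(0, 1, 1), own-thread bump on W1 → (0, 2, 1)
merge at e6 (invoked 9): VC(e4)=(2, 0, 0), own-thread bump on W0 → (3, 0, 0)
merge at e7 (invoked 11): VC(e6)=(3, 0, 0), own-thread bump on W0 → (4, 0, 0)
target: VC(e1) = (0, 1, 1)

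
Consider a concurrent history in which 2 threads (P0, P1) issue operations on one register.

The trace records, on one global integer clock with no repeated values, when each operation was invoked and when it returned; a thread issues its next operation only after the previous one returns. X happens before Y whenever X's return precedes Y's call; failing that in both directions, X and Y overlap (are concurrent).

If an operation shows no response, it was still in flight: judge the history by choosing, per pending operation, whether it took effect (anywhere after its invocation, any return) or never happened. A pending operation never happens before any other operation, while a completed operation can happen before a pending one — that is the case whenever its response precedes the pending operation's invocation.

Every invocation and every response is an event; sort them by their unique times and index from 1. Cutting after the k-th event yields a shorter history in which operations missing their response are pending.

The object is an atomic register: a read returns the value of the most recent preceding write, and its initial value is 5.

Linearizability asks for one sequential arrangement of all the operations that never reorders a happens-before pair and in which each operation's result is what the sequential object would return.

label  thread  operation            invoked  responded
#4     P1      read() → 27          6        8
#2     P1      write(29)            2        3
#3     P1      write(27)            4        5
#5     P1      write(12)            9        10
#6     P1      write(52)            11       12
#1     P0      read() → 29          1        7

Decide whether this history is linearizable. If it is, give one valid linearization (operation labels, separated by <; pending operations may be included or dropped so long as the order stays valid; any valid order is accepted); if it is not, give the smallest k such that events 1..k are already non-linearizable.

linearizable — witness: #2 < #1 < #3 < #4 < #5 < #6

1. #2 write(29), leaving value 29
2. #1 read() → 29, leaving value 29
3. #3 write(27), leaving value 27
4. #4 read() → 27, leaving value 27
5. #5 write(12), leaving value 12
6. #6 write(52), leaving value 52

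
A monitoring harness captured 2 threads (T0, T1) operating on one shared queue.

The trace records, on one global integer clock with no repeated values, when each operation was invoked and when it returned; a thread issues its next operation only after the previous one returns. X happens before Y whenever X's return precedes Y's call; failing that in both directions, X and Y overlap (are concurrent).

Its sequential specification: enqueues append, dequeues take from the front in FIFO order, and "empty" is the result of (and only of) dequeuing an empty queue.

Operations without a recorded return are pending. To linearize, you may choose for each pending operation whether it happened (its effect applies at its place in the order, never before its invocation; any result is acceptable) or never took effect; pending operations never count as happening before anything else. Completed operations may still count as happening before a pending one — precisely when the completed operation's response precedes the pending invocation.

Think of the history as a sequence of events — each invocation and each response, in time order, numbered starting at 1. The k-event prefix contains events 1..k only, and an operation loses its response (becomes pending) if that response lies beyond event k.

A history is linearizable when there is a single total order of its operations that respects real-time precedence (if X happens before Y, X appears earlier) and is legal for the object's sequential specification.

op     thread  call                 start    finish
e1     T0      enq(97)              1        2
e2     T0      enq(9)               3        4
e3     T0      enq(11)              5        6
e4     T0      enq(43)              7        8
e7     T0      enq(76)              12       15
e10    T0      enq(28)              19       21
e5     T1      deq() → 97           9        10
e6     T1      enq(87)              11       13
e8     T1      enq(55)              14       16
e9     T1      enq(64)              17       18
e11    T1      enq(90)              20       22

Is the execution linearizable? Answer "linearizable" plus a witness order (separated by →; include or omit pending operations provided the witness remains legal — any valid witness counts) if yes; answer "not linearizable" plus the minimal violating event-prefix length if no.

after step 1 (e1 enq(97)): queue <97>
after step 2 (e2 enq(9)): queue <97,9>
after step 3 (e3 enq(11)): queue <97,9,11>
after step 4 (e4 enq(43)): queue <97,9,11,43>
after step 5 (e5 deq() → 97): queue <9,11,43>
after step 6 (e6 enq(87)): queue <9,11,43,87>
after step 7 (e7 enq(76)): queue <9,11,43,87,76>
after step 8 (e8 enq(55)): queue <9,11,43,87,76,55>
after step 9 (e9 enq(64)): queue <9,11,43,87,76,55,64>
after step 10 (e10 enq(28)): queue <9,11,43,87,76,55,64,28>
after step 11 (e11 enq(90)): queue <9,11,43,87,76,55,64,28,90>

linearizable — witness: e1 → e2 → e3 → e4 → e5 → e6 → e7 → e8 → e9 → e10 → e11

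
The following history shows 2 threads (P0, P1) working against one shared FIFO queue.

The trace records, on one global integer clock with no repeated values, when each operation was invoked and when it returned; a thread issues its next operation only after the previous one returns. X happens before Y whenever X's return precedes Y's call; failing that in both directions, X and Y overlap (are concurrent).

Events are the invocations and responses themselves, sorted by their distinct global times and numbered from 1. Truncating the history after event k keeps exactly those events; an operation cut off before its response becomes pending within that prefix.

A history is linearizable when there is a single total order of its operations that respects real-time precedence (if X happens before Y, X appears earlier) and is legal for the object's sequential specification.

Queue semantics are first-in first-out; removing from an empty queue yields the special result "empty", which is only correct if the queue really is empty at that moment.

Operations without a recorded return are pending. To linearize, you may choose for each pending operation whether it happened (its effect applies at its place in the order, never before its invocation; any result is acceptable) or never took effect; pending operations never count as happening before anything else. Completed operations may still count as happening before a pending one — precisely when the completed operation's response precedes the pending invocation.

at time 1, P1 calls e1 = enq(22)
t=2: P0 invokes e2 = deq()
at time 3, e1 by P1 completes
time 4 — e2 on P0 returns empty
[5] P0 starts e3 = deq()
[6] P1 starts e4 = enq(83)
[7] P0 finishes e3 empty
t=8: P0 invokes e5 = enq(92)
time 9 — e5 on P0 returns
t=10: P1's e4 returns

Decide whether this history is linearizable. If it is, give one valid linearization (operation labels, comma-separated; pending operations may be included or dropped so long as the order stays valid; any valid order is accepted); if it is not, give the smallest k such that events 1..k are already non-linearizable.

the violation lands at event 7, e3's response at time 7: events 1..6 linearize, events 1..7 do not
every one of the 2 real-time-consistent orders over 3 completed FIFO queue ops fails the sequential spec
every completion of the 1 pending operation (e4) was checked; none linearizes
e.g. e1, e2, e3 (pending dropped): illegal at step 2, since e2 deq() → empty cannot apply there
e.g. e2, e1, e3 (pending dropped): illegal at step 3, since e3 deq() → empty cannot apply there

not linearizable — minimal violating prefix: 7 events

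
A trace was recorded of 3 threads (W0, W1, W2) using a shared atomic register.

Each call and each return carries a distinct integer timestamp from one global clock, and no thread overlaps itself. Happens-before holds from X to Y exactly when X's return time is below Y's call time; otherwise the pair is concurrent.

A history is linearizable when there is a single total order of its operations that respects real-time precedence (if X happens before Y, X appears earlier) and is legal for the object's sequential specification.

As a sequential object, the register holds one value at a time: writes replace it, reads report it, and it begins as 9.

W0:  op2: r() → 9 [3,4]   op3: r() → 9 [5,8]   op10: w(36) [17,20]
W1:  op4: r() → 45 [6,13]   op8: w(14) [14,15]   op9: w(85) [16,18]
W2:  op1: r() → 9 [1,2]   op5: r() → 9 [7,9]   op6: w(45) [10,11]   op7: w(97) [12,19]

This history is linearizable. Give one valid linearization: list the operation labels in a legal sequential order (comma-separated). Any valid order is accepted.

op1, op2, op3, op5, op6, op4, op7, op8, op9, op10

after step 1 (op1 r() → 9): value 9
after step 2 (op2 r() → 9): value 9
after step 3 (op3 r() → 9): value 9
after step 4 (op5 r() → 9): value 9
after step 5 (op6 w(45)): value 45
after step 6 (op4 r() → 45): value 45
after step 7 (op7 w(97)): value 97
after step 8 (op8 w(14)): value 14
after step 9 (op9 w(85)): value 85
after step 10 (op10 w(36)): value 36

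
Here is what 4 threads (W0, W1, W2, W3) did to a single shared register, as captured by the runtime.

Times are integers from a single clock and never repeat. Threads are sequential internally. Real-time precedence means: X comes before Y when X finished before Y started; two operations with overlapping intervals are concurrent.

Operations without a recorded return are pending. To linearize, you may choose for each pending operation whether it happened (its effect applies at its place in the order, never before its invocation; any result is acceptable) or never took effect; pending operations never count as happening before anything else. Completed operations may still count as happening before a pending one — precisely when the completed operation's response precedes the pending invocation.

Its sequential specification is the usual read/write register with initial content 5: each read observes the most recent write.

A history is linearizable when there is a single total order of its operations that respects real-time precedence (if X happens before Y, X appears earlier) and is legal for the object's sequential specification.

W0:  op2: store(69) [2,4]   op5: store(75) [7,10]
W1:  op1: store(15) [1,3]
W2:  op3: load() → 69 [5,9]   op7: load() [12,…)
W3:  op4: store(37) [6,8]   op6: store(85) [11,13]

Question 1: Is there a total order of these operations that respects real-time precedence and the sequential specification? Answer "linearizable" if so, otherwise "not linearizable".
linearizable

witness order: op1, op2, op3, op4, op5, op6
after step 1 (op1 store(15)): value 15
after step 2 (op2 store(69)): value 69
after step 3 (op3 load() → 69): value 69
after step 4 (op4 store(37)): value 37
after step 5 (op5 store(75)): value 75
after step 6 (op6 store(85)): value 85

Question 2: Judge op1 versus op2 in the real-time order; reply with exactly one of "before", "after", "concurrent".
Answer: concurrent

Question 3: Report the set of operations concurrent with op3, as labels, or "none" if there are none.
Answer: op4, op5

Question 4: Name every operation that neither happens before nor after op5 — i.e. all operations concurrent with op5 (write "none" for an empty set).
Answer: op3, op4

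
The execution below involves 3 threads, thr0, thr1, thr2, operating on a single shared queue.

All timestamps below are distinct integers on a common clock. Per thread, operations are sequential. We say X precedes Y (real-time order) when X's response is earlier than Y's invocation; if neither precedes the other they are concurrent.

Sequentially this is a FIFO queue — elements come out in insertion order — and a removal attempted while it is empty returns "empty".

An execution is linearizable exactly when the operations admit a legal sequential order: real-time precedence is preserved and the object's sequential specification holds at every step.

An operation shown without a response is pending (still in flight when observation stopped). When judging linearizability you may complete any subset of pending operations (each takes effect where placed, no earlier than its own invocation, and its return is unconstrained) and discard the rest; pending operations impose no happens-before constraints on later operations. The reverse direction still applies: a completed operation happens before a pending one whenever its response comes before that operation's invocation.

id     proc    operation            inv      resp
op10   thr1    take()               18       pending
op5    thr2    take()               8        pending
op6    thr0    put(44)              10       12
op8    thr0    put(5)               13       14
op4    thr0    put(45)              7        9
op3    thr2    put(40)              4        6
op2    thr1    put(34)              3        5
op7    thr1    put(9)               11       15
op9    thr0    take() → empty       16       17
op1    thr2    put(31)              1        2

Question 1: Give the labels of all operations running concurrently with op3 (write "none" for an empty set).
Answer: op2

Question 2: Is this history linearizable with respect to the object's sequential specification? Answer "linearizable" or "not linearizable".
the violation lands at event 17, op9's response at time 17: events 1..16 linearize, events 1..17 do not
8 completed operations, 6 real-time-consistent orders — every queue replay fails
completion choices over the 1 pending operation (op5) were checked; none helps
take op1, op2, op3, op4, op6, op7, op8, op9 (pending dropped): step 8 already fails, because op9 take() → empty cannot occur there
take op1, op2, op3, op4, op6, op8, op7, op9 (pending dropped): step 8 already fails, because op9 take() → empty cannot occur there

not linearizable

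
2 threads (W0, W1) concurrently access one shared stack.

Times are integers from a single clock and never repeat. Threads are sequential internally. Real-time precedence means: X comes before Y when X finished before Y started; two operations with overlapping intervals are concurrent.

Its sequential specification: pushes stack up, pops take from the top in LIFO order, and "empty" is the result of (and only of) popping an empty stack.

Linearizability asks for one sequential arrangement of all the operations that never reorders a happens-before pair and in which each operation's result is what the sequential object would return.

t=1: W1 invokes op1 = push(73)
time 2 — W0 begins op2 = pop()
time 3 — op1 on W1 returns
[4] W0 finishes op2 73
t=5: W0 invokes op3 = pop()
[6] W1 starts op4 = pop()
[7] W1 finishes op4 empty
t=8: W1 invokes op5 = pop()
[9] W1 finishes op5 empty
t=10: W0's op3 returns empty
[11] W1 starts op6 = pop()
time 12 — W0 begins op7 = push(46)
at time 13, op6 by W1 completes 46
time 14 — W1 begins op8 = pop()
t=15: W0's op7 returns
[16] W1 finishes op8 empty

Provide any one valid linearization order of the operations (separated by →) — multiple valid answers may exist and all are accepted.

step 1: op1 push(73) — stack <73>
step 2: op2 pop() → 73 — stack <>
step 3: op3 pop() → empty — stack <>
step 4: op4 pop() → empty — stack <>
step 5: op5 pop() → empty — stack <>
step 6: op7 push(46) — stack <46>
step 7: op6 pop() → 46 — stack <>
step 8: op8 pop() → empty — stack <>

op1 → op2 → op3 → op4 → op5 → op7 → op6 → op8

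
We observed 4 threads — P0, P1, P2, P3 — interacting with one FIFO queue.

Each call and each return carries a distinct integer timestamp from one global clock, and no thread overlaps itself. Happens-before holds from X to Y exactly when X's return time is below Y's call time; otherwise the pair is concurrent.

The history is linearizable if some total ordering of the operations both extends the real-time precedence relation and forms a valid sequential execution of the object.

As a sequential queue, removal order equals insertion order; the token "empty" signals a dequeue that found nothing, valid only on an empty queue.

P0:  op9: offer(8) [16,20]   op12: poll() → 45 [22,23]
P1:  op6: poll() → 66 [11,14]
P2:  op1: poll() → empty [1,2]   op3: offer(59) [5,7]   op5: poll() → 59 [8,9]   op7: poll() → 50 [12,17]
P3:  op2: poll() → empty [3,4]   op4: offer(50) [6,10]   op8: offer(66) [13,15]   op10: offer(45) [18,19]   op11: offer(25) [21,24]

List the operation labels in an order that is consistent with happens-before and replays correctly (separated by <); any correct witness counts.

after step 1 (op1 poll() → empty): queue <>
after step 2 (op2 poll() → empty): queue <>
after step 3 (op3 offer(59)): queue <59>
after step 4 (op4 offer(50)): queue <59,50>
after step 5 (op5 poll() → 59): queue <50>
after step 6 (op7 poll() → 50): queue <>
after step 7 (op8 offer(66)): queue <66>
after step 8 (op6 poll() → 66): queue <>
after step 9 (op10 offer(45)): queue <45>
after step 10 (op9 offer(8)): queue <45,8>
after step 11 (op11 offer(25)): queue <45,8,25>
after step 12 (op12 poll() → 45): queue <8,25>

op1 < op2 < op3 < op4 < op5 < op7 < op8 < op6 < op10 < op9 < op11 < op12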